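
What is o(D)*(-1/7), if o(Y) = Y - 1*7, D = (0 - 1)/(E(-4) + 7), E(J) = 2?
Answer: 64/63 ≈ 1.0159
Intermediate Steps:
D = -⅑ (D = (0 - 1)/(2 + 7) = -1/9 = -1*⅑ = -⅑ ≈ -0.11111)
o(Y) = -7 + Y (o(Y) = Y - 7 = -7 + Y)
o(D)*(-1/7) = (-7 - ⅑)*(-1/7) = -(-64)/(9*7) = -64/9*(-⅐) = 64/63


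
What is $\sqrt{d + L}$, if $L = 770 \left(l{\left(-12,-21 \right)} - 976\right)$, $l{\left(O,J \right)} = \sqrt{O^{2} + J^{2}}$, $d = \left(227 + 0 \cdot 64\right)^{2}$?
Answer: $\sqrt{-699991 + 2310 \sqrt{65}} \approx 825.45 i$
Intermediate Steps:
$d = 51529$ ($d = \left(227 + 0\right)^{2} = 227^{2} = 51529$)
$l{\left(O,J \right)} = \sqrt{J^{2} + O^{2}}$
$L = -751520 + 2310 \sqrt{65}$ ($L = 770 \left(\sqrt{\left(-21\right)^{2} + \left(-12\right)^{2}} - 976\right) = 770 \left(\sqrt{441 + 144} - 976\right) = 770 \left(\sqrt{585} - 976\right) = 770 \left(3 \sqrt{65} - 976\right) = 770 \left(-976 + 3 \sqrt{65}\right) = -751520 + 2310 \sqrt{65} \approx -7.329 \cdot 10^{5}$)
$\sqrt{d + L} = \sqrt{51529 - \left(751520 - 2310 \sqrt{65}\right)} = \sqrt{-699991 + 2310 \sqrt{65}}$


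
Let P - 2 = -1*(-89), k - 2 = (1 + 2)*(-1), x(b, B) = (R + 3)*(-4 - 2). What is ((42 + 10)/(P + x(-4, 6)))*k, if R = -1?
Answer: -52/79 ≈ -0.65823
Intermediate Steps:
x(b, B) = -12 (x(b, B) = (-1 + 3)*(-4 - 2) = 2*(-6) = -12)
k = -1 (k = 2 + (1 + 2)*(-1) = 2 + 3*(-1) = 2 - 3 = -1)
P = 91 (P = 2 - 1*(-89) = 2 + 89 = 91)
((42 + 10)/(P + x(-4, 6)))*k = ((42 + 10)/(91 - 12))*(-1) = (52/79)*(-1) = -52/79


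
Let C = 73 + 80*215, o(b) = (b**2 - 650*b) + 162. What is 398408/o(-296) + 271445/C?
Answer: 41467309297/2419757297 ≈ 17.137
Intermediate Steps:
o(b) = 162 + b**2 - 650*b
C = 17273 (C = 73 + 17200 = 17273)
398408/o(-296) + 271445/C = 398408/(162 + (-296)**2 - 650*(-296)) + 271445/17273 = 398408/(162 + 87616 + 192400) + 271445*(1/17273) = 398408/280178 + 271445/17273 = 398408*(1/280178) + 271445/17273 = 199204/140089 + 271445/17273 = 41467309297/2419757297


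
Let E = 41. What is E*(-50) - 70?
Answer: -2120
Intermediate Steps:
E*(-50) - 70 = 41*(-50) - 70 = -2050 - 70 = -2120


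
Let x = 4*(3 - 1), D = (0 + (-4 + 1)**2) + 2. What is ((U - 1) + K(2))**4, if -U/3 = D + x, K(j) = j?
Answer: 9834496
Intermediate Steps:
D = 11 (D = (0 + (-3)**2) + 2 = (0 + 9) + 2 = 9 + 2 = 11)
x = 8 (x = 4*2 = 8)
U = -57 (U = -3*(11 + 8) = -3*19 = -57)
((U - 1) + K(2))**4 = ((-57 - 1) + 2)**4 = (-58 + 2)**4 = (-56)**4 = 9834496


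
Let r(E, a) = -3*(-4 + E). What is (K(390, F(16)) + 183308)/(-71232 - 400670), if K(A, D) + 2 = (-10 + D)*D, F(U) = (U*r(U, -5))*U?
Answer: -42605061/235951 ≈ -180.57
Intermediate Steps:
r(E, a) = 12 - 3*E
F(U) = U²*(12 - 3*U) (F(U) = (U*(12 - 3*U))*U = U²*(12 - 3*U))
K(A, D) = -2 + D*(-10 + D) (K(A, D) = -2 + (-10 + D)*D = -2 + D*(-10 + D))
(K(390, F(16)) + 183308)/(-71232 - 400670) = ((-2 + (3*16²*(4 - 1*16))² - 30*16²*(4 - 1*16)) + 183308)/(-71232 - 400670) = ((-2 + (3*256*(4 - 16))² - 30*256*(4 - 16)) + 183308)/(-471902) = ((-2 + (3*256*(-12))² - 30*256*(-12)) + 183308)*(-1/471902) = ((-2 + (-9216)² - 10*(-9216)) + 183308)*(-1/471902) = ((-2 + 84934656 + 92160) + 183308)*(-1/471902) = (85026814 + 183308)*(-1/471902) = 85210122*(-1/471902) = -42605061/235951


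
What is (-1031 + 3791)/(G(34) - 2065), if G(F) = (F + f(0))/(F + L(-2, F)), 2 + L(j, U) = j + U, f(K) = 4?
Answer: -88320/66061 ≈ -1.3369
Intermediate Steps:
L(j, U) = -2 + U + j (L(j, U) = -2 + (j + U) = -2 + (U + j) = -2 + U + j)
G(F) = (4 + F)/(-4 + 2*F) (G(F) = (F + 4)/(F + (-2 + F - 2)) = (4 + F)/(F + (-4 + F)) = (4 + F)/(-4 + 2*F))
(-1031 + 3791)/(G(34) - 2065) = (-1031 + 3791)/((4 + 34)/(2*(-2 + 34)) - 2065) = 2760/((½)*38/32 - 2065) = 2760/((½)*(1/32)*38 - 2065) = 2760/(19/32 - 2065) = 2760/(-66061/32) = 2760*(-32/66061) = -88320/66061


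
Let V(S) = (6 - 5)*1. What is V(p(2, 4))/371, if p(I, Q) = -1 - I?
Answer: 1/371 ≈ 0.0026954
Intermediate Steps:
V(S) = 1 (V(S) = 1*1 = 1)
V(p(2, 4))/371 = 1/371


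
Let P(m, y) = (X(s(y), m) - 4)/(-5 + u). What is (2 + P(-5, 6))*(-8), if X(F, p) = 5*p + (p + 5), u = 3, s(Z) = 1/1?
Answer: -132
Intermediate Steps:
s(Z) = 1
X(F, p) = 5 + 6*p (X(F, p) = 5*p + (5 + p) = 5 + 6*p)
P(m, y) = -1/2 - 3*m (P(m, y) = ((5 + 6*m) - 4)/(-5 + 3) = (1 + 6*m)/(-2) = (1 + 6*m)*(-1/2) = -1/2 - 3*m)
(2 + P(-5, 6))*(-8) = (2 + (-1/2 - 3*(-5)))*(-8) = (2 + (-1/2 + 15))*(-8) = (2 + 29/2)*(-8) = (33/2)*(-8) = -132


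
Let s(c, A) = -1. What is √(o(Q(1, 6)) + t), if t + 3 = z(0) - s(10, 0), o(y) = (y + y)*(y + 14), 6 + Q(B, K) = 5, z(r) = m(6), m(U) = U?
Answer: I*√22 ≈ 4.6904*I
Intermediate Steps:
z(r) = 6
Q(B, K) = -1 (Q(B, K) = -6 + 5 = -1)
o(y) = 2*y*(14 + y) (o(y) = (2*y)*(14 + y) = 2*y*(14 + y))
t = 4 (t = -3 + (6 - 1*(-1)) = -3 + (6 + 1) = -3 + 7 = 4)
√(o(Q(1, 6)) + t) = √(2*(-1)*(14 - 1) + 4) = √(2*(-1)*13 + 4) = √(-26 + 4) = √(-22) = I*√22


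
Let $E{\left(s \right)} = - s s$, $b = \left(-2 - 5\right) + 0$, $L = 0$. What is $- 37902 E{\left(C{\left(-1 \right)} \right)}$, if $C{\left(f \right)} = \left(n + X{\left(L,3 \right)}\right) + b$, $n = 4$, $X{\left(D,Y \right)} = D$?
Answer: $341118$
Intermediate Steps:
$b = -7$ ($b = -7 + 0 = -7$)
$C{\left(f \right)} = -3$ ($C{\left(f \right)} = \left(4 + 0\right) - 7 = 4 - 7 = -3$)
$E{\left(s \right)} = - s^{2}$
$- 37902 E{\left(C{\left(-1 \right)} \right)} = - 37902 \left(- \left(-3\right)^{2}\right) = - 37902 \left(\left(-1\right) 9\right) = \left(-37902\right) \left(-9\right) = 341118$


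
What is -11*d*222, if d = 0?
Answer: 0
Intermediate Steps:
-11*d*222 = -11*0*222 = 0*222 = 0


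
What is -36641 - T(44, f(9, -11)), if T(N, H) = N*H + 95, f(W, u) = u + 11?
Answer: -36736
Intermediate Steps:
f(W, u) = 11 + u
T(N, H) = 95 + H*N (T(N, H) = H*N + 95 = 95 + H*N)
-36641 - T(44, f(9, -11)) = -36641 - (95 + (11 - 11)*44) = -36641 - (95 + 0*44) = -36641 - (95 + 0) = -36641 - 1*95 = -36641 - 95 = -36736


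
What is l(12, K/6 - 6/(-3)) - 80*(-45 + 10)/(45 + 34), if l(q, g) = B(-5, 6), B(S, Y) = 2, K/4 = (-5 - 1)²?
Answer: 2958/79 ≈ 37.443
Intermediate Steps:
K = 144 (K = 4*(-5 - 1)² = 4*(-6)² = 4*36 = 144)
l(q, g) = 2
l(12, K/6 - 6/(-3)) - 80*(-45 + 10)/(45 + 34) = 2 - 80*(-45 + 10)/(45 + 34) = 2 - (-2800)/79 = 2 - 80*(-35/79) = 2 + 2800/79 = 2958/79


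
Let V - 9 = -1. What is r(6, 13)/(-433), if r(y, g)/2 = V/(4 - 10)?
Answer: 8/1299 ≈ 0.0061586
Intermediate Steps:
V = 8 (V = 9 - 1 = 8)
r(y, g) = -8/3 (r(y, g) = 2*(8/(4 - 10)) = 2*(8/(-6)) = 2*(8*(-1/6)) = 2*(-4/3) = -8/3)
r(6, 13)/(-433) = -8/3/(-433) = -8/3*(-1/433) = 8/1299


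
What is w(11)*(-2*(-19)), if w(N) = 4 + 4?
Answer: 304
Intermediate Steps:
w(N) = 8
w(11)*(-2*(-19)) = 8*(-2*(-19)) = 8*38 = 304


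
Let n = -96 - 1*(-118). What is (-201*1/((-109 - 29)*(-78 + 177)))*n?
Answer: 67/207 ≈ 0.32367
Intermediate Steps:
n = 22 (n = -96 + 118 = 22)
(-201*1/((-109 - 29)*(-78 + 177)))*n = -201*1/((-109 - 29)*(-78 + 177))*22 = -201/((-138*99))*22 = -201/(-13662)*22 = -201*(-1/13662)*22 = (67/4554)*22 = 67/207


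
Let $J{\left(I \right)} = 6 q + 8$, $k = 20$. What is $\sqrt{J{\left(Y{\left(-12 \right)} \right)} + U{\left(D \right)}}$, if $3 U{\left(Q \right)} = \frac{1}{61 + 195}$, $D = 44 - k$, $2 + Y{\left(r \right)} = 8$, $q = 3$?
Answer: $\frac{\sqrt{59907}}{48} \approx 5.0991$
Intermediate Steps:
$Y{\left(r \right)} = 6$ ($Y{\left(r \right)} = -2 + 8 = 6$)
$J{\left(I \right)} = 26$ ($J{\left(I \right)} = 6 \cdot 3 + 8 = 18 + 8 = 26$)
$D = 24$ ($D = 44 - 20 = 24$)
$U{\left(Q \right)} = \frac{1}{768}$ ($U{\left(Q \right)} = \frac{1}{3 \left(61 + 195\right)} = \frac{1}{3 \cdot 256} = \frac{1}{3} \cdot \frac{1}{256} = \frac{1}{768}$)
$\sqrt{J{\left(Y{\left(-12 \right)} \right)} + U{\left(D \right)}} = \sqrt{26 + \frac{1}{768}} = \sqrt{\frac{19969}{768}} = \frac{\sqrt{59907}}{48}$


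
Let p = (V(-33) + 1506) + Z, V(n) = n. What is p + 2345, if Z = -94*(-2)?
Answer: 4006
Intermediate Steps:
Z = 188
p = 1661 (p = (-33 + 1506) + 188 = 1473 + 188 = 1661)
p + 2345 = 1661 + 2345 = 4006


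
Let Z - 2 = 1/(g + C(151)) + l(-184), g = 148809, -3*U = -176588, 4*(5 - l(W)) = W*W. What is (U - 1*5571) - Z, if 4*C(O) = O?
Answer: 110293060190/1786161 ≈ 61749.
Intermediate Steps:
l(W) = 5 - W**2/4 (l(W) = 5 - W*W/4 = 5 - W**2/4)
U = 176588/3 (U = -1/3*(-176588) = 176588/3 ≈ 58863.)
C(O) = O/4
Z = -5035187855/595387 (Z = 2 + (1/(148809 + (1/4)*151) + (5 - 1/4*(-184)**2)) = 2 + (1/(148809 + 151/4) + (5 - 1/4*33856)) = 2 + (1/(595387/4) + (5 - 8464)) = 2 + (4/595387 - 8459) = 2 - 5036378629/595387 = -5035187855/595387 ≈ -8457.0)
(U - 1*5571) - Z = (176588/3 - 1*5571) - 1*(-5035187855/595387) = (176588/3 - 5571) + 5035187855/595387 = 159875/3 + 5035187855/595387 = 110293060190/1786161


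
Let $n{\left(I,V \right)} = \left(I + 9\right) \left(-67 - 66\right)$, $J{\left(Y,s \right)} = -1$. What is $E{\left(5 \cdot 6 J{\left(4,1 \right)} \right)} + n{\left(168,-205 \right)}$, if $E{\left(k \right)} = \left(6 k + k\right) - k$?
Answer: $-23721$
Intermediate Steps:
$n{\left(I,V \right)} = -1197 - 133 I$ ($n{\left(I,V \right)} = \left(9 + I\right) \left(-133\right) = -1197 - 133 I$)
$E{\left(k \right)} = 6 k$ ($E{\left(k \right)} = 7 k - k = 6 k$)
$E{\left(5 \cdot 6 J{\left(4,1 \right)} \right)} + n{\left(168,-205 \right)} = 6 \cdot 5 \cdot 6 \left(-1\right) - 23541 = 6 \cdot 30 \left(-1\right) - 23541 = 6 \left(-30\right) - 23541 = -180 - 23541 = -23721$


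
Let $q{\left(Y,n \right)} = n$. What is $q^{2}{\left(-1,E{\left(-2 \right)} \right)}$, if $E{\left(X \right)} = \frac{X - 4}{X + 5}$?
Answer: $4$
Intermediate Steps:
$E{\left(X \right)} = \frac{-4 + X}{5 + X}$
$q^{2}{\left(-1,E{\left(-2 \right)} \right)} = \left(\frac{-4 - 2}{5 - 2}\right)^{2} = \left(\frac{1}{3} \left(-6\right)\right)^{2} = \left(-2\right)^{2} = 4$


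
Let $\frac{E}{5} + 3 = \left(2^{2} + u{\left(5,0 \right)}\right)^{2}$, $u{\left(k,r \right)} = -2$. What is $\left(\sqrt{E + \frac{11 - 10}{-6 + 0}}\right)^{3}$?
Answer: $\frac{29 \sqrt{174}}{36} \approx 10.626$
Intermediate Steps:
$E = 5$ ($E = -15 + 5 \left(2^{2} - 2\right)^{2} = -15 + 5 \left(4 - 2\right)^{2} = -15 + 5 \cdot 2^{2} = -15 + 5 \cdot 4 = -15 + 20 = 5$)
$\left(\sqrt{E + \frac{11 - 10}{-6 + 0}}\right)^{3} = \left(\sqrt{5 + \frac{11 - 10}{-6 + 0}}\right)^{3} = \left(\sqrt{5 + 1 \frac{1}{-6}}\right)^{3} = \left(\sqrt{5 + 1 \left(- \frac{1}{6}\right)}\right)^{3} = \left(\sqrt{5 - \frac{1}{6}}\right)^{3} = \left(\sqrt{\frac{29}{6}}\right)^{3} = \left(\frac{\sqrt{174}}{6}\right)^{3} = \frac{29 \sqrt{174}}{36}$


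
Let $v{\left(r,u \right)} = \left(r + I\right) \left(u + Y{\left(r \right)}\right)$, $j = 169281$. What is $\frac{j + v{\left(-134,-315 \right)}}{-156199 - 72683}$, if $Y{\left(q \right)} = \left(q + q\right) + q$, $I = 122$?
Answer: $- \frac{59295}{76294} \approx -0.77719$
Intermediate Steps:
$Y{\left(q \right)} = 3 q$ ($Y{\left(q \right)} = 2 q + q = 3 q$)
$v{\left(r,u \right)} = \left(122 + r\right) \left(u + 3 r\right)$ ($v{\left(r,u \right)} = \left(r + 122\right) \left(u + 3 r\right) = \left(122 + r\right) \left(u + 3 r\right)$)
$\frac{j + v{\left(-134,-315 \right)}}{-156199 - 72683} = \frac{169281 + \left(3 \left(-134\right)^{2} + 122 \left(-315\right) + 366 \left(-134\right) - -42210\right)}{-156199 - 72683} = \frac{169281 + \left(3 \cdot 17956 - 38430 - 49044 + 42210\right)}{-228882} = \left(169281 + \left(53868 - 38430 - 49044 + 42210\right)\right) \left(- \frac{1}{228882}\right) = \left(169281 + 8604\right) \left(- \frac{1}{228882}\right) = 177885 \left(- \frac{1}{228882}\right) = - \frac{59295}{76294}$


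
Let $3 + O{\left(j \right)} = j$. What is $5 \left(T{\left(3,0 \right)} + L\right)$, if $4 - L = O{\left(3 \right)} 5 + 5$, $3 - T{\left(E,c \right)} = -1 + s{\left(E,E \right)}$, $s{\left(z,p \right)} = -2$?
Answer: $25$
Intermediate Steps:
$O{\left(j \right)} = -3 + j$
$T{\left(E,c \right)} = 6$ ($T{\left(E,c \right)} = 3 - \left(-1 - 2\right) = 3 - -3 = 3 + 3 = 6$)
$L = -1$ ($L = 4 - \left(\left(-3 + 3\right) 5 + 5\right) = 4 - \left(0 \cdot 5 + 5\right) = 4 - \left(0 + 5\right) = 4 - 5 = -1$)
$5 \left(T{\left(3,0 \right)} + L\right) = 5 \left(6 - 1\right) = 5 \cdot 5 = 25$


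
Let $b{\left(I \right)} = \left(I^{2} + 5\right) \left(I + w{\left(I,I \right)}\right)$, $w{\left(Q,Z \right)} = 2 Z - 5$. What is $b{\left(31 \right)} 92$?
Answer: $7820736$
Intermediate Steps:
$w{\left(Q,Z \right)} = -5 + 2 Z$
$b{\left(I \right)} = \left(-5 + 3 I\right) \left(5 + I^{2}\right)$ ($b{\left(I \right)} = \left(I^{2} + 5\right) \left(I + \left(-5 + 2 I\right)\right) = \left(5 + I^{2}\right) \left(-5 + 3 I\right) = \left(-5 + 3 I\right) \left(5 + I^{2}\right)$)
$b{\left(31 \right)} 92 = \left(-25 - 5 \cdot 31^{2} + 3 \cdot 31^{3} + 15 \cdot 31\right) 92 = \left(-25 - 4805 + 3 \cdot 29791 + 465\right) 92 = \left(-25 - 4805 + 89373 + 465\right) 92 = 85008 \cdot 92 = 7820736$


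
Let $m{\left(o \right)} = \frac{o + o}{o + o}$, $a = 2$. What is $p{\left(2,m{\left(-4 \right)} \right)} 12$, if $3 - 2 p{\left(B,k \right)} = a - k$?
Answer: $12$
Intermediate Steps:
$m{\left(o \right)} = 1$ ($m{\left(o \right)} = \frac{2 o}{2 o} = 2 o \frac{1}{2 o} = 1$)
$p{\left(B,k \right)} = \frac{1}{2} + \frac{k}{2}$ ($p{\left(B,k \right)} = \frac{3}{2} - \frac{2 - k}{2} = \frac{3}{2} + \left(-1 + \frac{k}{2}\right) = \frac{1}{2} + \frac{k}{2}$)
$p{\left(2,m{\left(-4 \right)} \right)} 12 = \left(\frac{1}{2} + \frac{1}{2} \cdot 1\right) 12 = \left(\frac{1}{2} + \frac{1}{2}\right) 12 = 1 \cdot 12 = 12$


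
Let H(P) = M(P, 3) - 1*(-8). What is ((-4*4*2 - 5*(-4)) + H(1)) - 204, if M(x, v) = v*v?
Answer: -199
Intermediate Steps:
M(x, v) = v²
H(P) = 17 (H(P) = 3² - 1*(-8) = 9 + 8 = 17)
((-4*4*2 - 5*(-4)) + H(1)) - 204 = ((-4*4*2 - 5*(-4)) + 17) - 204 = ((-16*2 + 20) + 17) - 204 = ((-32 + 20) + 17) - 204 = (-12 + 17) - 204 = 5 - 204 = -199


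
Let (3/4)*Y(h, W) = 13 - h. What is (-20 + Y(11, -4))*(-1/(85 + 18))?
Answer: 52/309 ≈ 0.16828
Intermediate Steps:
Y(h, W) = 52/3 - 4*h/3 (Y(h, W) = 4*(13 - h)/3 = 52/3 - 4*h/3)
(-20 + Y(11, -4))*(-1/(85 + 18)) = (-20 + (52/3 - 4/3*11))*(-1/(85 + 18)) = (-20 + (52/3 - 44/3))*(-1/103) = (-20 + 8/3)*(-1*1/103) = -52/3*(-1/103) = 52/309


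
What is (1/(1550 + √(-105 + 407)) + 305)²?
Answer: 268404085831681951/2885277615602 - 366335970*√302/1442638807801 ≈ 93025.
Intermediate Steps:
(1/(1550 + √(-105 + 407)) + 305)² = (1/(1550 + √302) + 305)² = (305 + 1/(1550 + √302))²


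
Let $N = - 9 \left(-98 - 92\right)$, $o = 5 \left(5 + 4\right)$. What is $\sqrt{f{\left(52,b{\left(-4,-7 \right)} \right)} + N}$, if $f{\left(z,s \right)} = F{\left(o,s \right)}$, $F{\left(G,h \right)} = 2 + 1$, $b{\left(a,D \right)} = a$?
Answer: $\sqrt{1713} \approx 41.388$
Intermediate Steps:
$o = 45$ ($o = 5 \cdot 9 = 45$)
$F{\left(G,h \right)} = 3$
$f{\left(z,s \right)} = 3$
$N = 1710$ ($N = \left(-9\right) \left(-190\right) = 1710$)
$\sqrt{f{\left(52,b{\left(-4,-7 \right)} \right)} + N} = \sqrt{3 + 1710} = \sqrt{1713}$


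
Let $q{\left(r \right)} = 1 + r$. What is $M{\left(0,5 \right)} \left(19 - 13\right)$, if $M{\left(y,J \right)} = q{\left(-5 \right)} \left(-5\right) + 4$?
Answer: $144$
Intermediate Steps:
$M{\left(y,J \right)} = 24$ ($M{\left(y,J \right)} = \left(1 - 5\right) \left(-5\right) + 4 = \left(-4\right) \left(-5\right) + 4 = 20 + 4 = 24$)
$M{\left(0,5 \right)} \left(19 - 13\right) = 24 \left(19 - 13\right) = 24 \cdot 6 = 144$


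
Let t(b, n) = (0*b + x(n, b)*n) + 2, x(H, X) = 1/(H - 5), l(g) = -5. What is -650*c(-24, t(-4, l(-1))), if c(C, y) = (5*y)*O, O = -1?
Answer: 8125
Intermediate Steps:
x(H, X) = 1/(-5 + H)
t(b, n) = 2 + n/(-5 + n) (t(b, n) = (0*b + n/(-5 + n)) + 2 = (0 + n/(-5 + n)) + 2 = n/(-5 + n) + 2 = 2 + n/(-5 + n))
c(C, y) = -5*y (c(C, y) = (5*y)*(-1) = -5*y)
-650*c(-24, t(-4, l(-1))) = -(-3250)*(-10 + 3*(-5))/(-5 - 5) = -(-3250)*(-10 - 15)/(-10) = -(-3250)*(-1/10*(-25)) = -(-3250)*5/2 = -650*(-25/2) = 8125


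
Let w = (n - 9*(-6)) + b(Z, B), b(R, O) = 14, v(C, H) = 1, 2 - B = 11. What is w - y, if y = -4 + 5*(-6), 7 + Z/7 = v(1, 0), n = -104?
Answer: -2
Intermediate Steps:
B = -9 (B = 2 - 1*11 = 2 - 11 = -9)
Z = -42 (Z = -49 + 7*1 = -49 + 7 = -42)
y = -34 (y = -4 - 30 = -34)
w = -36 (w = (-104 - 9*(-6)) + 14 = (-104 + 54) + 14 = -50 + 14 = -36)
w - y = -36 - 1*(-34) = -36 + 34 = -2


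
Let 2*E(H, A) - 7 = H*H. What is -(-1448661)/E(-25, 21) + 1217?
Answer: 1833233/316 ≈ 5801.4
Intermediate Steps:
E(H, A) = 7/2 + H²/2 (E(H, A) = 7/2 + (H*H)/2 = 7/2 + H²/2)
-(-1448661)/E(-25, 21) + 1217 = -(-1448661)/(7/2 + (½)*(-25)²) + 1217 = -(-1448661)/(7/2 + (½)*625) + 1217 = -(-1448661)/(7/2 + 625/2) + 1217 = -(-1448661)/316 + 1217 = -1263*(-1147/316) + 1217 = 1448661/316 + 1217 = 1833233/316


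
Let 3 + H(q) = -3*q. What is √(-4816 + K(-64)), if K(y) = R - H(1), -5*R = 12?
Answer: I*√120310/5 ≈ 69.371*I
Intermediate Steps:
H(q) = -3 - 3*q
R = -12/5 (R = -⅕*12 = -12/5 ≈ -2.4000)
K(y) = 18/5 (K(y) = -12/5 - (-3 - 3*1) = -12/5 - (-3 - 3) = -12/5 - 1*(-6) = -12/5 + 6 = 18/5)
√(-4816 + K(-64)) = √(-4816 + 18/5) = √(-24062/5) = I*√120310/5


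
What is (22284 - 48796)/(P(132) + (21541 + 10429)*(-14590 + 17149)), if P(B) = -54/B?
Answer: -583264/1799847051 ≈ -0.00032406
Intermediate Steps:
(22284 - 48796)/(P(132) + (21541 + 10429)*(-14590 + 17149)) = (22284 - 48796)/(-54/132 + (21541 + 10429)*(-14590 + 17149)) = -26512/(-54*1/132 + 31970*2559) = -26512/(-9/22 + 81811230) = -26512/1799847051/22 = -26512*22/1799847051 = -583264/1799847051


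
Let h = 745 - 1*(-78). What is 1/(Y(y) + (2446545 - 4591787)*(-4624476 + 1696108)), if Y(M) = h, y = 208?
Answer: 1/6282058025879 ≈ 1.5918e-13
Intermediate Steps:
h = 823 (h = 745 + 78 = 823)
Y(M) = 823
1/(Y(y) + (2446545 - 4591787)*(-4624476 + 1696108)) = 1/(823 + (2446545 - 4591787)*(-4624476 + 1696108)) = 1/(823 - 2145242*(-2928368)) = 1/(823 + 6282058025056) = 1/6282058025879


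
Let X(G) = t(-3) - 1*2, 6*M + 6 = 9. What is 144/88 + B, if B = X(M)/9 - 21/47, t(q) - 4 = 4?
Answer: 2879/1551 ≈ 1.8562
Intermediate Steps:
M = ½ (M = -1 + (⅙)*9 = -1 + 3/2 = ½ ≈ 0.50000)
t(q) = 8 (t(q) = 4 + 4 = 8)
X(G) = 6 (X(G) = 8 - 1*2 = 8 - 2 = 6)
B = 31/141 (B = 6/9 - 21/47 = 6*(⅑) - 21*1/47 = ⅔ - 21/47 = 31/141 ≈ 0.21986)
144/88 + B = 144/88 + 31/141 = (1/88)*144 + 31/141 = 18/11 + 31/141 = 2879/1551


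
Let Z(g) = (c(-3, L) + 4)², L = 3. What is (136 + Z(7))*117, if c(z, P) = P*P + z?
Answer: 27612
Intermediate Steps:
c(z, P) = z + P² (c(z, P) = P² + z = z + P²)
Z(g) = 100 (Z(g) = ((-3 + 3²) + 4)² = ((-3 + 9) + 4)² = (6 + 4)² = 10² = 100)
(136 + Z(7))*117 = (136 + 100)*117 = 236*117 = 27612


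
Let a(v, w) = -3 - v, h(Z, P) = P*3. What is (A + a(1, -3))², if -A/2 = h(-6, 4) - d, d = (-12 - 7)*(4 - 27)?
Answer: 715716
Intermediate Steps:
h(Z, P) = 3*P
d = 437 (d = -19*(-23) = 437)
A = 850 (A = -2*(3*4 - 1*437) = -2*(12 - 437) = -2*(-425) = 850)
(A + a(1, -3))² = (850 + (-3 - 1*1))² = (850 + (-3 - 1))² = (850 - 4)² = 846² = 715716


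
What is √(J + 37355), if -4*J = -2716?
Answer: 3*√4226 ≈ 195.02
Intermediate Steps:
J = 679 (J = -¼*(-2716) = 679)
√(J + 37355) = √(679 + 37355) = √38034 = 3*√4226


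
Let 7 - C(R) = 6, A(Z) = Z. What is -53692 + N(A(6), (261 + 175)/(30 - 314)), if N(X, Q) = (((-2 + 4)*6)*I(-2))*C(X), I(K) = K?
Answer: -53716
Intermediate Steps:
C(R) = 1 (C(R) = 7 - 1*6 = 7 - 6 = 1)
N(X, Q) = -24 (N(X, Q) = (((-2 + 4)*6)*(-2))*1 = ((2*6)*(-2))*1 = (12*(-2))*1 = -24*1 = -24)
-53692 + N(A(6), (261 + 175)/(30 - 314)) = -53692 - 24 = -53716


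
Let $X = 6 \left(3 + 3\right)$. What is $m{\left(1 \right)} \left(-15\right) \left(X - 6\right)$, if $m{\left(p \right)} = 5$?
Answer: $-2250$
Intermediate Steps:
$X = 36$ ($X = 6 \cdot 6 = 36$)
$m{\left(1 \right)} \left(-15\right) \left(X - 6\right) = 5 \left(-15\right) \left(36 - 6\right) = \left(-75\right) 30 = -2250$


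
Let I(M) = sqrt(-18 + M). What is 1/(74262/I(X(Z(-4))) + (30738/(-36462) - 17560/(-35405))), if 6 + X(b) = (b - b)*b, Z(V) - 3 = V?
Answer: -1285217311915486/850980676050273790774445 + 22918334426873841713*I*sqrt(6)/850980676050273790774445 ≈ -1.5103e-9 + 6.5969e-5*I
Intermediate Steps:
Z(V) = 3 + V
X(b) = -6 (X(b) = -6 + (b - b)*b = -6 + 0*b = -6 + 0 = -6)
1/(74262/I(X(Z(-4))) + (30738/(-36462) - 17560/(-35405))) = 1/(74262/(sqrt(-18 - 6)) + (30738/(-36462) - 17560/(-35405))) = 1/(74262/(sqrt(-24)) + (30738*(-1/36462) - 17560*(-1/35405))) = 1/(74262/((2*I*sqrt(6))) + (-5123/6077 + 3512/7081)) = 1/(74262*(-I*sqrt(6)/12) - 14933539/43031237) = 1/(-12377*I*sqrt(6)/2 - 14933539/43031237) = 1/(-14933539/43031237 - 12377*I*sqrt(6)/2)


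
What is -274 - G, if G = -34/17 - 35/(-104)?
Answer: -28323/104 ≈ -272.34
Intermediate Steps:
G = -173/104 (G = -34*1/17 - 35*(-1/104) = -2 + 35/104 = -173/104 ≈ -1.6635)
-274 - G = -274 - 1*(-173/104) = -274 + 173/104 = -28323/104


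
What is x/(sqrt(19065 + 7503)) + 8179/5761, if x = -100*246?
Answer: 8179/5761 - 50*sqrt(82)/3 ≈ -149.50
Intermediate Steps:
x = -24600
x/(sqrt(19065 + 7503)) + 8179/5761 = -24600/sqrt(19065 + 7503) + 8179/5761 = -24600*sqrt(82)/1476 + 8179*(1/5761) = -24600*sqrt(82)/1476 + 8179/5761 = -50*sqrt(82)/3 + 8179/5761 = 8179/5761 - 50*sqrt(82)/3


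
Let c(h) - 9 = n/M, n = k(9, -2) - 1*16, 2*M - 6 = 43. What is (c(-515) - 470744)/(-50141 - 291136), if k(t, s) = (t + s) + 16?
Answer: 1098381/796313 ≈ 1.3793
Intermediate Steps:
M = 49/2 (M = 3 + (1/2)*43 = 3 + 43/2 = 49/2 ≈ 24.500)
k(t, s) = 16 + s + t (k(t, s) = (s + t) + 16 = 16 + s + t)
n = 7 (n = (16 - 2 + 9) - 1*16 = 23 - 16 = 7)
c(h) = 65/7 (c(h) = 9 + 7/(49/2) = 9 + 7*(2/49) = 9 + 2/7 = 65/7)
(c(-515) - 470744)/(-50141 - 291136) = (65/7 - 470744)/(-50141 - 291136) = -3295143/7/(-341277) = -3295143/7*(-1/341277) = 1098381/796313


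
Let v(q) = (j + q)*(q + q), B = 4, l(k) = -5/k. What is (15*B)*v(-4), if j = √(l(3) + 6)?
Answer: 1920 - 160*√39 ≈ 920.80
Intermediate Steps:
j = √39/3 (j = √(-5/3 + 6) = √(13/3) = √39/3 ≈ 2.0817)
v(q) = 2*q*(q + √39/3) (v(q) = (√39/3 + q)*(q + q) = (q + √39/3)*(2*q) = 2*q*(q + √39/3))
(15*B)*v(-4) = (15*4)*((⅔)*(-4)*(√39 + 3*(-4))) = 60*((⅔)*(-4)*(√39 - 12)) = 60*((⅔)*(-4)*(-12 + √39)) = 60*(32 - 8*√39/3) = 1920 - 160*√39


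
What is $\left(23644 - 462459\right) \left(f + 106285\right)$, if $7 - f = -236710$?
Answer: $-150514422630$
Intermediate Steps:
$f = 236717$ ($f = 7 - -236710 = 7 + 236710 = 236717$)
$\left(23644 - 462459\right) \left(f + 106285\right) = \left(23644 - 462459\right) \left(236717 + 106285\right) = \left(-438815\right) 343002 = -150514422630$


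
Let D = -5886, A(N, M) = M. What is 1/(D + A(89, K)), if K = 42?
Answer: -1/5844 ≈ -0.00017112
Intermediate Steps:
1/(D + A(89, K)) = 1/(-5886 + 42) = 1/(-5844) = -1/5844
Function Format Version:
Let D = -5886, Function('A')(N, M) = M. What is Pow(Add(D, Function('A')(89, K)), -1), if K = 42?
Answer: Rational(-1, 5844) ≈ -0.00017112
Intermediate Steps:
Pow(Add(D, Function('A')(89, K)), -1) = Pow(Add(-5886, 42), -1) = Pow(-5844, -1) = Rational(-1, 5844)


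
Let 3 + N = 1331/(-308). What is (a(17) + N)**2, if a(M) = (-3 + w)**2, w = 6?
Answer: 2209/784 ≈ 2.8176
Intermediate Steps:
a(M) = 9 (a(M) = (-3 + 6)**2 = 3**2 = 9)
N = -205/28 (N = -3 + 1331/(-308) = -3 + 1331*(-1/308) = -3 - 121/28 = -205/28 ≈ -7.3214)
(a(17) + N)**2 = (9 - 205/28)**2 = (47/28)**2 = 2209/784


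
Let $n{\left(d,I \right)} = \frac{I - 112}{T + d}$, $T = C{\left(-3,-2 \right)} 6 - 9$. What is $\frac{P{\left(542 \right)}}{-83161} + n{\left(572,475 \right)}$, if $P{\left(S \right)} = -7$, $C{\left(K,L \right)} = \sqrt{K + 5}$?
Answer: $\frac{16997748688}{26353471417} - \frac{2178 \sqrt{2}}{316897} \approx 0.63527$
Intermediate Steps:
$C{\left(K,L \right)} = \sqrt{5 + K}$
$T = -9 + 6 \sqrt{2}$ ($T = \sqrt{5 - 3} \cdot 6 - 9 = \sqrt{2} \cdot 6 - 9 = 6 \sqrt{2} - 9 = -9 + 6 \sqrt{2} \approx -0.51472$)
$n{\left(d,I \right)} = \frac{-112 + I}{-9 + d + 6 \sqrt{2}}$ ($n{\left(d,I \right)} = \frac{I - 112}{\left(-9 + 6 \sqrt{2}\right) + d} = \frac{-112 + I}{-9 + d + 6 \sqrt{2}}$)
$\frac{P{\left(542 \right)}}{-83161} + n{\left(572,475 \right)} = - \frac{7}{-83161} + \frac{-112 + 475}{-9 + 572 + 6 \sqrt{2}} = \left(-7\right) \left(- \frac{1}{83161}\right) + \frac{1}{563 + 6 \sqrt{2}} \cdot 363 = \frac{7}{83161} + \frac{363}{563 + 6 \sqrt{2}}$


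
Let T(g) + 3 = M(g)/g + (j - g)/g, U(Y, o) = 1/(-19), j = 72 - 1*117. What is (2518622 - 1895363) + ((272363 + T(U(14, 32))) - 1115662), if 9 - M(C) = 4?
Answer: -219284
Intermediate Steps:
j = -45 (j = 72 - 117 = -45)
M(C) = 5 (M(C) = 9 - 1*4 = 9 - 4 = 5)
U(Y, o) = -1/19
T(g) = -3 + 5/g + (-45 - g)/g (T(g) = -3 + (5/g + (-45 - g)/g) = -3 + 5/g + (-45 - g)/g)
(2518622 - 1895363) + ((272363 + T(U(14, 32))) - 1115662) = (2518622 - 1895363) + ((272363 + (-4 - 40/(-1/19))) - 1115662) = 623259 + ((272363 + (-4 - 40*(-19))) - 1115662) = 623259 + ((272363 + (-4 + 760)) - 1115662) = 623259 + ((272363 + 756) - 1115662) = 623259 + (273119 - 1115662) = 623259 - 842543 = -219284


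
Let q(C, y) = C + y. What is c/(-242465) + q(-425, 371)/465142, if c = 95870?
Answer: -4460625665/11278065503 ≈ -0.39551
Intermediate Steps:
c/(-242465) + q(-425, 371)/465142 = 95870/(-242465) + (-425 + 371)/465142 = 95870*(-1/242465) - 54*1/465142 = -19174/48493 - 27/232571 = -4460625665/11278065503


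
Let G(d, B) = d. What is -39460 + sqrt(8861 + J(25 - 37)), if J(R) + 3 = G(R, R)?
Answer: -39460 + sqrt(8846) ≈ -39366.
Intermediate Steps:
J(R) = -3 + R
-39460 + sqrt(8861 + J(25 - 37)) = -39460 + sqrt(8861 + (-3 + (25 - 37))) = -39460 + sqrt(8861 + (-3 - 12)) = -39460 + sqrt(8861 - 15) = -39460 + sqrt(8846)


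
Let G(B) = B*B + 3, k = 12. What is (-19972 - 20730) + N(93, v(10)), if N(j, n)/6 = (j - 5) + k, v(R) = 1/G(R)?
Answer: -40102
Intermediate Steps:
G(B) = 3 + B² (G(B) = B² + 3 = 3 + B²)
v(R) = 1/(3 + R²)
N(j, n) = 42 + 6*j (N(j, n) = 6*((j - 5) + 12) = 6*((-5 + j) + 12) = 6*(7 + j) = 42 + 6*j)
(-19972 - 20730) + N(93, v(10)) = (-19972 - 20730) + (42 + 6*93) = -40702 + (42 + 558) = -40702 + 600 = -40102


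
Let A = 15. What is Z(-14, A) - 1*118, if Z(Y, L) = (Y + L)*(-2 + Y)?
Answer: -134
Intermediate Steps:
Z(Y, L) = (-2 + Y)*(L + Y) (Z(Y, L) = (L + Y)*(-2 + Y) = (-2 + Y)*(L + Y))
Z(-14, A) - 1*118 = ((-14)**2 - 2*15 - 2*(-14) + 15*(-14)) - 1*118 = (196 - 30 + 28 - 210) - 118 = -16 - 118 = -134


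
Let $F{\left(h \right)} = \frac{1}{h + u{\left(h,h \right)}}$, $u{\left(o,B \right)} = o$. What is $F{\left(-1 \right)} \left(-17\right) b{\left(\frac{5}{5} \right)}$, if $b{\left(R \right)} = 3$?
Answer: $\frac{51}{2} \approx 25.5$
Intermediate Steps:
$F{\left(h \right)} = \frac{1}{2 h}$ ($F{\left(h \right)} = \frac{1}{h + h} = \frac{1}{2 h}$)
$F{\left(-1 \right)} \left(-17\right) b{\left(\frac{5}{5} \right)} = \frac{1}{2 \left(-1\right)} \left(-17\right) 3 = \frac{1}{2} \left(-1\right) \left(-17\right) 3 = \left(- \frac{1}{2}\right) \left(-17\right) 3 = \frac{17}{2} \cdot 3 = \frac{51}{2}$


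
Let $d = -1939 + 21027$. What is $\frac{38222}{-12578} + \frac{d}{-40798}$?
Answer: $- \frac{449867505}{128289311} \approx -3.5067$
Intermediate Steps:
$d = 19088$
$\frac{38222}{-12578} + \frac{d}{-40798} = \frac{38222}{-12578} + \frac{19088}{-40798} = 38222 \left(- \frac{1}{12578}\right) + 19088 \left(- \frac{1}{40798}\right) = - \frac{19111}{6289} - \frac{9544}{20399} = - \frac{449867505}{128289311}$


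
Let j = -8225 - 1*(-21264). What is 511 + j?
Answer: 13550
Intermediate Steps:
j = 13039 (j = -8225 + 21264 = 13039)
511 + j = 511 + 13039 = 13550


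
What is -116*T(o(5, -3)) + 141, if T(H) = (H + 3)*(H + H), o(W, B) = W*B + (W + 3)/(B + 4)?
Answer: -6355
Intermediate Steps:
o(W, B) = B*W + (3 + W)/(4 + B)
T(H) = 2*H*(3 + H) (T(H) = (3 + H)*(2*H) = 2*H*(3 + H))
-116*T(o(5, -3)) + 141 = -232*(3 + 5 + 5*(-3)² + 4*(-3)*5)/(4 - 3)*(3 + (3 + 5 + 5*(-3)² + 4*(-3)*5)/(4 - 3)) + 141 = -232*(3 + 5 + 5*9 - 60)/1*(3 + (3 + 5 + 5*9 - 60)/1) + 141 = -232*1*(3 + 5 + 45 - 60)*(3 + 1*(3 + 5 + 45 - 60)) + 141 = -232*1*(-7)*(3 + 1*(-7)) + 141 = -232*(-7)*(3 - 7) + 141 = -232*(-7)*(-4) + 141 = -116*56 + 141 = -6496 + 141 = -6355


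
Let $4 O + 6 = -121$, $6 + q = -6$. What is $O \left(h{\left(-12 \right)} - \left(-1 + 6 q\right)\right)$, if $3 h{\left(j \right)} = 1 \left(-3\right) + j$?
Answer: $-2159$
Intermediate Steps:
$q = -12$ ($q = -6 - 6 = -12$)
$h{\left(j \right)} = -1 + \frac{j}{3}$ ($h{\left(j \right)} = \frac{1 \left(-3\right) + j}{3} = \frac{-3 + j}{3} = -1 + \frac{j}{3}$)
$O = - \frac{127}{4}$ ($O = - \frac{3}{2} + \frac{1}{4} \left(-121\right) = - \frac{3}{2} - \frac{121}{4} = - \frac{127}{4} \approx -31.75$)
$O \left(h{\left(-12 \right)} - \left(-1 + 6 q\right)\right) = - \frac{127 \left(\left(-1 + \frac{1}{3} \left(-12\right)\right) + \left(\left(-6\right) \left(-12\right) + 1\right)\right)}{4} = - \frac{127 \left(\left(-1 - 4\right) + \left(72 + 1\right)\right)}{4} = - \frac{127 \left(-5 + 73\right)}{4} = \left(- \frac{127}{4}\right) 68 = -2159$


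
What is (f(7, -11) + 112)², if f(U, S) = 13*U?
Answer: 41209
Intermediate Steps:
(f(7, -11) + 112)² = (13*7 + 112)² = (91 + 112)² = 203² = 41209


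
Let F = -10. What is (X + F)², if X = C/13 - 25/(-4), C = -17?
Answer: 69169/2704 ≈ 25.580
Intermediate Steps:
X = 257/52 (X = -17/13 - 25/(-4) = -17*1/13 - 25*(-¼) = -17/13 + 25/4 = 257/52 ≈ 4.9423)
(X + F)² = (257/52 - 10)² = (-263/52)² = 69169/2704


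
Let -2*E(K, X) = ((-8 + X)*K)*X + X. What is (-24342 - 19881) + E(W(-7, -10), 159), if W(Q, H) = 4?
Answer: -184641/2 ≈ -92321.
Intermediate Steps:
E(K, X) = -X/2 - K*X*(-8 + X)/2 (E(K, X) = -(((-8 + X)*K)*X + X)/2 = -((K*(-8 + X))*X + X)/2 = -(K*X*(-8 + X) + X)/2 = -(X + K*X*(-8 + X))/2 = -X/2 - K*X*(-8 + X)/2)
(-24342 - 19881) + E(W(-7, -10), 159) = (-24342 - 19881) + (½)*159*(-1 + 8*4 - 1*4*159) = -44223 + (½)*159*(-1 + 32 - 636) = -44223 + (½)*159*(-605) = -44223 - 96195/2 = -184641/2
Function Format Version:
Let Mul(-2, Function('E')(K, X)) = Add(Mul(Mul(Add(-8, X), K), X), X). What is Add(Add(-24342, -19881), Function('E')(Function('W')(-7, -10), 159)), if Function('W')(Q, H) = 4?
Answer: Rational(-184641, 2) ≈ -92321.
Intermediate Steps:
Function('E')(K, X) = Add(Mul(Rational(-1, 2), X), Mul(Rational(-1, 2), K, X, Add(-8, X))) (Function('E')(K, X) = Mul(Rational(-1, 2), Add(Mul(Mul(Add(-8, X), K), X), X)) = Mul(Rational(-1, 2), Add(Mul(Mul(K, Add(-8, X)), X), X)) = Mul(Rational(-1, 2), Add(Mul(K, X, Add(-8, X)), X)) = Mul(Rational(-1, 2), Add(X, Mul(K, X, Add(-8, X)))) = Add(Mul(Rational(-1, 2), X), Mul(Rational(-1, 2), K, X, Add(-8, X))))
Add(Add(-24342, -19881), Function('E')(Function('W')(-7, -10), 159)) = Add(Add(-24342, -19881), Mul(Rational(1, 2), 159, Add(-1, Mul(8, 4), Mul(-1, 4, 159)))) = Add(-44223, Mul(Rational(1, 2), 159, Add(-1, 32, -636))) = Add(-44223, Mul(Rational(1, 2), 159, -605)) = Add(-44223, Rational(-96195, 2)) = Rational(-184641, 2)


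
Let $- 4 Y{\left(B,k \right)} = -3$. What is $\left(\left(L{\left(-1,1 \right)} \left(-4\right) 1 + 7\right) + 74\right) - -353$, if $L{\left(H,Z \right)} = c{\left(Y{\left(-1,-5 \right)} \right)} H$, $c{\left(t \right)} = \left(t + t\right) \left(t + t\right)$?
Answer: $443$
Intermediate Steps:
$Y{\left(B,k \right)} = \frac{3}{4}$ ($Y{\left(B,k \right)} = \left(- \frac{1}{4}\right) \left(-3\right) = \frac{3}{4}$)
$c{\left(t \right)} = 4 t^{2}$ ($c{\left(t \right)} = 2 t 2 t = 4 t^{2}$)
$L{\left(H,Z \right)} = \frac{9 H}{4}$ ($L{\left(H,Z \right)} = 4 \left(\frac{3}{4}\right)^{2} H = 4 \cdot \frac{9}{16} H = \frac{9 H}{4}$)
$\left(\left(L{\left(-1,1 \right)} \left(-4\right) 1 + 7\right) + 74\right) - -353 = \left(\left(\frac{9}{4} \left(-1\right) \left(-4\right) 1 + 7\right) + 74\right) - -353 = \left(\left(\left(- \frac{9}{4}\right) \left(-4\right) 1 + 7\right) + 74\right) + 353 = \left(\left(9 \cdot 1 + 7\right) + 74\right) + 353 = \left(\left(9 + 7\right) + 74\right) + 353 = \left(16 + 74\right) + 353 = 90 + 353 = 443$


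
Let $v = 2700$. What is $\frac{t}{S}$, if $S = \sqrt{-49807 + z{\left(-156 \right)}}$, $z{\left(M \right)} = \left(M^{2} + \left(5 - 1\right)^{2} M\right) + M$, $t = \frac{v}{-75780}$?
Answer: $\frac{15 i \sqrt{28123}}{11839783} \approx 0.00021246 i$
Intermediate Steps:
$t = - \frac{15}{421}$ ($t = \frac{2700}{-75780} = 2700 \left(- \frac{1}{75780}\right) = - \frac{15}{421} \approx -0.035629$)
$z{\left(M \right)} = M^{2} + 17 M$ ($z{\left(M \right)} = \left(M^{2} + 4^{2} M\right) + M = \left(M^{2} + 16 M\right) + M = M^{2} + 17 M$)
$S = i \sqrt{28123}$ ($S = \sqrt{-49807 - 156 \left(17 - 156\right)} = \sqrt{-49807 - -21684} = \sqrt{-49807 + 21684} = \sqrt{-28123} = i \sqrt{28123} \approx 167.7 i$)
$\frac{t}{S} = - \frac{15}{421 i \sqrt{28123}} = - \frac{15 \left(- \frac{i \sqrt{28123}}{28123}\right)}{421} = \frac{15 i \sqrt{28123}}{11839783}$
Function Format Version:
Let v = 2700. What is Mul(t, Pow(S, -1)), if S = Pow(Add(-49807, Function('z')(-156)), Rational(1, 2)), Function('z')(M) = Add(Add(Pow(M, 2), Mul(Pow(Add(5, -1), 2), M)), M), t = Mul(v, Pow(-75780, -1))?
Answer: Mul(Rational(15, 11839783), I, Pow(28123, Rational(1, 2))) ≈ Mul(0.00021246, I)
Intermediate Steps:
t = Rational(-15, 421) (t = Mul(2700, Pow(-75780, -1)) = Mul(2700, Rational(-1, 75780)) = Rational(-15, 421) ≈ -0.035629)
Function('z')(M) = Add(Pow(M, 2), Mul(17, M)) (Function('z')(M) = Add(Add(Pow(M, 2), Mul(Pow(4, 2), M)), M) = Add(Add(Pow(M, 2), Mul(16, M)), M) = Add(Pow(M, 2), Mul(17, M)))
S = Mul(I, Pow(28123, Rational(1, 2))) (S = Pow(Add(-49807, Mul(-156, Add(17, -156))), Rational(1, 2)) = Pow(Add(-49807, Mul(-156, -139)), Rational(1, 2)) = Pow(Add(-49807, 21684), Rational(1, 2)) = Pow(-28123, Rational(1, 2)) = Mul(I, Pow(28123, Rational(1, 2))) ≈ Mul(167.70, I))
Mul(t, Pow(S, -1)) = Mul(Rational(-15, 421), Pow(Mul(I, Pow(28123, Rational(1, 2))), -1)) = Mul(Rational(-15, 421), Mul(Rational(-1, 28123), I, Pow(28123, Rational(1, 2)))) = Mul(Rational(15, 11839783), I, Pow(28123, Rational(1, 2)))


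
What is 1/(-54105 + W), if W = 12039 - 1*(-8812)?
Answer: -1/33254 ≈ -3.0072e-5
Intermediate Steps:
W = 20851 (W = 12039 + 8812 = 20851)
1/(-54105 + W) = 1/(-54105 + 20851) = 1/(-33254) = -1/33254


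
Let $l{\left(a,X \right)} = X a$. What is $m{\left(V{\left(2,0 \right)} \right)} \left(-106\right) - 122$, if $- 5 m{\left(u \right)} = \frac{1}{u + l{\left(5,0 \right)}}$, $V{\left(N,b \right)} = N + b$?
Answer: $- \frac{557}{5} \approx -111.4$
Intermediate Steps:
$m{\left(u \right)} = - \frac{1}{5 u}$ ($m{\left(u \right)} = - \frac{1}{5 \left(u + 0 \cdot 5\right)} = - \frac{1}{5 \left(u + 0\right)} = - \frac{1}{5 u}$)
$m{\left(V{\left(2,0 \right)} \right)} \left(-106\right) - 122 = - \frac{1}{5 \left(2 + 0\right)} \left(-106\right) - 122 = - \frac{1}{5 \cdot 2} \left(-106\right) - 122 = \left(- \frac{1}{5}\right) \frac{1}{2} \left(-106\right) - 122 = \left(- \frac{1}{10}\right) \left(-106\right) - 122 = \frac{53}{5} - 122 = - \frac{557}{5}$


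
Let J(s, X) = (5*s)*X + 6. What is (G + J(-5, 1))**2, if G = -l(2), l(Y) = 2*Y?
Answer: 529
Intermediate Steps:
J(s, X) = 6 + 5*X*s (J(s, X) = 5*X*s + 6 = 6 + 5*X*s)
G = -4 (G = -2*2 = -1*4 = -4)
(G + J(-5, 1))**2 = (-4 + (6 + 5*1*(-5)))**2 = (-4 + (6 - 25))**2 = (-4 - 19)**2 = (-23)**2 = 529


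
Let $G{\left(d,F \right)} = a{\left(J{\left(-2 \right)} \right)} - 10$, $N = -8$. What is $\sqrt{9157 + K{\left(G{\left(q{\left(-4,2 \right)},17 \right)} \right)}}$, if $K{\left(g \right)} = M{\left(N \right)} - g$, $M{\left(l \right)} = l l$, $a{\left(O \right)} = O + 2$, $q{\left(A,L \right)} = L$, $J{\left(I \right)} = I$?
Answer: $\sqrt{9231} \approx 96.078$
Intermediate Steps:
$a{\left(O \right)} = 2 + O$
$M{\left(l \right)} = l^{2}$
$G{\left(d,F \right)} = -10$ ($G{\left(d,F \right)} = \left(2 - 2\right) - 10 = 0 - 10 = -10$)
$K{\left(g \right)} = 64 - g$ ($K{\left(g \right)} = \left(-8\right)^{2} - g = 64 - g$)
$\sqrt{9157 + K{\left(G{\left(q{\left(-4,2 \right)},17 \right)} \right)}} = \sqrt{9157 + \left(64 - -10\right)} = \sqrt{9157 + \left(64 + 10\right)} = \sqrt{9157 + 74} = \sqrt{9231}$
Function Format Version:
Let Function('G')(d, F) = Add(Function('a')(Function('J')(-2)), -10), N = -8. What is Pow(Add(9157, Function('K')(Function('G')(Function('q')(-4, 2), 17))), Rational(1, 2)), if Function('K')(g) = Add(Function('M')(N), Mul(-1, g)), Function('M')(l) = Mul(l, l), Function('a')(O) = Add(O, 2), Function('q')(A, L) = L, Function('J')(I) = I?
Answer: Pow(9231, Rational(1, 2)) ≈ 96.078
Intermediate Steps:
Function('a')(O) = Add(2, O)
Function('M')(l) = Pow(l, 2)
Function('G')(d, F) = -10 (Function('G')(d, F) = Add(Add(2, -2), -10) = Add(0, -10) = -10)
Function('K')(g) = Add(64, Mul(-1, g)) (Function('K')(g) = Add(Pow(-8, 2), Mul(-1, g)) = Add(64, Mul(-1, g)))
Pow(Add(9157, Function('K')(Function('G')(Function('q')(-4, 2), 17))), Rational(1, 2)) = Pow(Add(9157, Add(64, Mul(-1, -10))), Rational(1, 2)) = Pow(Add(9157, Add(64, 10)), Rational(1, 2)) = Pow(Add(9157, 74), Rational(1, 2)) = Pow(9231, Rational(1, 2))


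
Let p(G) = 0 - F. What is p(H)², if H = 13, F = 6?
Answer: 36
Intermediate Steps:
p(G) = -6 (p(G) = 0 - 1*6 = 0 - 6 = -6)
p(H)² = (-6)² = 36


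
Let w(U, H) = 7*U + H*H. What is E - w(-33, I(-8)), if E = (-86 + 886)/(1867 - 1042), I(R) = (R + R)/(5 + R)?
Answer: 20149/99 ≈ 203.53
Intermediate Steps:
I(R) = 2*R/(5 + R) (I(R) = (2*R)/(5 + R) = 2*R/(5 + R))
w(U, H) = H**2 + 7*U (w(U, H) = 7*U + H**2 = H**2 + 7*U)
E = 32/33 (E = 800/825 = 800*(1/825) = 32/33 ≈ 0.96970)
E - w(-33, I(-8)) = 32/33 - ((2*(-8)/(5 - 8))**2 + 7*(-33)) = 32/33 - ((2*(-8)/(-3))**2 - 231) = 32/33 - ((2*(-8)*(-1/3))**2 - 231) = 32/33 - ((16/3)**2 - 231) = 32/33 - (256/9 - 231) = 32/33 - 1*(-1823/9) = 32/33 + 1823/9 = 20149/99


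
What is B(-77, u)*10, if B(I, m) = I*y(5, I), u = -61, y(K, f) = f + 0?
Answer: 59290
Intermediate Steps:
y(K, f) = f
B(I, m) = I**2 (B(I, m) = I*I = I**2)
B(-77, u)*10 = (-77)**2*10 = 5929*10 = 59290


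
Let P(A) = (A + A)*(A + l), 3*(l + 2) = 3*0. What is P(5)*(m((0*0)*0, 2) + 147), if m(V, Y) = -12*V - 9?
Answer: 4140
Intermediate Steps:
m(V, Y) = -9 - 12*V
l = -2 (l = -2 + (3*0)/3 = -2 + (⅓)*0 = -2 + 0 = -2)
P(A) = 2*A*(-2 + A) (P(A) = (A + A)*(A - 2) = (2*A)*(-2 + A) = 2*A*(-2 + A))
P(5)*(m((0*0)*0, 2) + 147) = (2*5*(-2 + 5))*((-9 - 12*0*0*0) + 147) = (2*5*3)*((-9 - 0*0) + 147) = 30*((-9 - 12*0) + 147) = 30*((-9 + 0) + 147) = 30*(-9 + 147) = 30*138 = 4140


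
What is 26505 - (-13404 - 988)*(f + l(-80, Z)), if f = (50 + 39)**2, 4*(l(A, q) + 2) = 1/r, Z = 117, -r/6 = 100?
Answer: 34199024101/300 ≈ 1.1400e+8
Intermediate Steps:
r = -600 (r = -6*100 = -600)
l(A, q) = -4801/2400 (l(A, q) = -2 + (1/4)/(-600) = -2 + (1/4)*(-1/600) = -2 - 1/2400 = -4801/2400)
f = 7921 (f = 89**2 = 7921)
26505 - (-13404 - 988)*(f + l(-80, Z)) = 26505 - (-13404 - 988)*(7921 - 4801/2400) = 26505 - (-14392)*19005599/2400 = 26505 - 1*(-34191072601/300) = 26505 + 34191072601/300 = 34199024101/300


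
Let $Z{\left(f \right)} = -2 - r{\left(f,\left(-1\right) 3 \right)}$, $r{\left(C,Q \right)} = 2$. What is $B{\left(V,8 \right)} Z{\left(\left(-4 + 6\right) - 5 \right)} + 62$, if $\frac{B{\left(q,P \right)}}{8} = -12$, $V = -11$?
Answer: $446$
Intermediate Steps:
$B{\left(q,P \right)} = -96$ ($B{\left(q,P \right)} = 8 \left(-12\right) = -96$)
$Z{\left(f \right)} = -4$ ($Z{\left(f \right)} = -2 - 2 = -4$)
$B{\left(V,8 \right)} Z{\left(\left(-4 + 6\right) - 5 \right)} + 62 = \left(-96\right) \left(-4\right) + 62 = 384 + 62 = 446$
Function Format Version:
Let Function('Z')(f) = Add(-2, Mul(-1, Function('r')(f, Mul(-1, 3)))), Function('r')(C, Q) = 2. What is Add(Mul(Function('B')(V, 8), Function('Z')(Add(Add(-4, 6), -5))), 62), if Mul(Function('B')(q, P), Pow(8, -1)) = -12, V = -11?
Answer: 446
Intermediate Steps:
Function('B')(q, P) = -96 (Function('B')(q, P) = Mul(8, -12) = -96)
Function('Z')(f) = -4 (Function('Z')(f) = Add(-2, Mul(-1, 2)) = Add(-2, -2) = -4)
Add(Mul(Function('B')(V, 8), Function('Z')(Add(Add(-4, 6), -5))), 62) = Add(Mul(-96, -4), 62) = Add(384, 62) = 446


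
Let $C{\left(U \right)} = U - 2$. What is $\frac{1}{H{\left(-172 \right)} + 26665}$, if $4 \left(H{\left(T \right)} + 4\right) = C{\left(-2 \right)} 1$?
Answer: $\frac{1}{26660} \approx 3.7509 \cdot 10^{-5}$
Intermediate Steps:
$C{\left(U \right)} = -2 + U$ ($C{\left(U \right)} = U - 2 = -2 + U$)
$H{\left(T \right)} = -5$ ($H{\left(T \right)} = -4 + \frac{\left(-2 - 2\right) 1}{4} = -4 + \frac{\left(-4\right) 1}{4} = -4 + \frac{1}{4} \left(-4\right) = -4 - 1 = -5$)
$\frac{1}{H{\left(-172 \right)} + 26665} = \frac{1}{-5 + 26665} = \frac{1}{26660}$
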